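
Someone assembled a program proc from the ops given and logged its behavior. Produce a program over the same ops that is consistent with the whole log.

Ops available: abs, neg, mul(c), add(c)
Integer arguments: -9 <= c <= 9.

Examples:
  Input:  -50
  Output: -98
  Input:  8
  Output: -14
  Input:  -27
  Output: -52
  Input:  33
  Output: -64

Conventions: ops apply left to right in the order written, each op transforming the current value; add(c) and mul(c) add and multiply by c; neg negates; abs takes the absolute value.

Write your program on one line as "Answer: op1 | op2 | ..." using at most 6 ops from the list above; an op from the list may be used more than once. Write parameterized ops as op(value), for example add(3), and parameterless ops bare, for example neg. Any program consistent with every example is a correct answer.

neg | abs | mul(-2) | add(-8) | add(2) | add(8)

Check, running the answer program on each example:
  -50 -> 50 -> 50 -> -100 -> -108 -> -106 -> -98
  8 -> -8 -> 8 -> -16 -> -24 -> -22 -> -14
  -27 -> 27 -> 27 -> -54 -> -62 -> -60 -> -52
  33 -> -33 -> 33 -> -66 -> -74 -> -72 -> -64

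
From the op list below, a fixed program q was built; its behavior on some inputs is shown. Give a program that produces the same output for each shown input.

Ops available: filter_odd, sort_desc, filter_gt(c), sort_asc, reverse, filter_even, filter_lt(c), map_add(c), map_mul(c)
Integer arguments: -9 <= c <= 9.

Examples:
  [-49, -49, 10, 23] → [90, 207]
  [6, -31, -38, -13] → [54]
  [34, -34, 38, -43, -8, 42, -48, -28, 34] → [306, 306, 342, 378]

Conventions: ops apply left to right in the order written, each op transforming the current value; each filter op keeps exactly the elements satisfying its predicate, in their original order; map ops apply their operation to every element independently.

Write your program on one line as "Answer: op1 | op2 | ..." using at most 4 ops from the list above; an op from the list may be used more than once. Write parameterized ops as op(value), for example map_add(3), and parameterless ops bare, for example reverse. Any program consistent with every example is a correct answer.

sort_asc | filter_gt(-2) | map_mul(9)

Check, running the answer program on each example:
  [-49, -49, 10, 23] -> [-49, -49, 10, 23] -> [10, 23] -> [90, 207]
  [6, -31, -38, -13] -> [-38, -31, -13, 6] -> [6] -> [54]
  [34, -34, 38, -43, -8, 42, -48, -28, 34] -> [-48, -43, -34, -28, -8, 34, 34, 38, 42] -> [34, 34, 38, 42] -> [306, 306, 342, 378]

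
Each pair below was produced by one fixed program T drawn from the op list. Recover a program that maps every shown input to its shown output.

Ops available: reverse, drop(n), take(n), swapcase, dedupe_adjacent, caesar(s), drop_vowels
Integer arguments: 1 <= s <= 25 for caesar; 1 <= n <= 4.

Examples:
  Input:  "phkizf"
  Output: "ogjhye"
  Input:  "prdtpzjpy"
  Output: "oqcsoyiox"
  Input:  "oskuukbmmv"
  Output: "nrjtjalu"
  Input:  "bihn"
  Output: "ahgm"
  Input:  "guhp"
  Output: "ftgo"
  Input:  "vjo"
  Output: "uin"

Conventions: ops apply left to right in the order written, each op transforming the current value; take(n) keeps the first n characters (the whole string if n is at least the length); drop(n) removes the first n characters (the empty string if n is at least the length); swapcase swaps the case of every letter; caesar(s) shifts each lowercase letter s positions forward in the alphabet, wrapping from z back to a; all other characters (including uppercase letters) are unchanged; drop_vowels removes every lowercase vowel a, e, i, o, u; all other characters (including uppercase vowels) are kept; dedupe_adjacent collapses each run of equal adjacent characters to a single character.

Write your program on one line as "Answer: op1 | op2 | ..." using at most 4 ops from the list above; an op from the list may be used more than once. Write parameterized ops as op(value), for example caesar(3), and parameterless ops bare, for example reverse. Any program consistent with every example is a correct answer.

caesar(25) | swapcase | dedupe_adjacent | swapcase

Check, running the answer program on each example:
  "phkizf" -> "ogjhye" -> "OGJHYE" -> "OGJHYE" -> "ogjhye"
  "prdtpzjpy" -> "oqcsoyiox" -> "OQCSOYIOX" -> "OQCSOYIOX" -> "oqcsoyiox"
  "oskuukbmmv" -> "nrjttjallu" -> "NRJTTJALLU" -> "NRJTJALU" -> "nrjtjalu"
  "bihn" -> "ahgm" -> "AHGM" -> "AHGM" -> "ahgm"
  "guhp" -> "ftgo" -> "FTGO" -> "FTGO" -> "ftgo"
  "vjo" -> "uin" -> "UIN" -> "UIN" -> "uin"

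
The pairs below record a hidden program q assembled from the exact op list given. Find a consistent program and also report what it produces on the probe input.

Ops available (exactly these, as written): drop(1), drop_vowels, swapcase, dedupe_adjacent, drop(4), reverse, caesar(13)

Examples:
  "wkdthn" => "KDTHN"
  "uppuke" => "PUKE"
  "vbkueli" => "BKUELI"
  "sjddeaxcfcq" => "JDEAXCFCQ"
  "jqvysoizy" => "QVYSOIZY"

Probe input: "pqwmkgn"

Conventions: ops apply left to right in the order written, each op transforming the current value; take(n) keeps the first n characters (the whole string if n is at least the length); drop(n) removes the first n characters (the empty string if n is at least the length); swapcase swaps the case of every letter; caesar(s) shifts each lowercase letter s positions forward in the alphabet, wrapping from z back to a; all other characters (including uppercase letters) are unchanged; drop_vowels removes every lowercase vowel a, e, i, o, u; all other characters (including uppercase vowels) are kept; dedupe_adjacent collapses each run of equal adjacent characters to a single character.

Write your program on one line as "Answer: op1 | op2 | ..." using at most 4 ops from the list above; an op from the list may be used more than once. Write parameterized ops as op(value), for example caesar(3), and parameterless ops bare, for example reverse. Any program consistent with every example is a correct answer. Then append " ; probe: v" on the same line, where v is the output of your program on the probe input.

swapcase | drop(1) | dedupe_adjacent ; probe: "QWMKGN"

Check, running the answer program on each example:
  "wkdthn" -> "WKDTHN" -> "KDTHN" -> "KDTHN"
  "uppuke" -> "UPPUKE" -> "PPUKE" -> "PUKE"
  "vbkueli" -> "VBKUELI" -> "BKUELI" -> "BKUELI"
  "sjddeaxcfcq" -> "SJDDEAXCFCQ" -> "JDDEAXCFCQ" -> "JDEAXCFCQ"
  "jqvysoizy" -> "JQVYSOIZY" -> "QVYSOIZY" -> "QVYSOIZY"
  probe: "pqwmkgn" -> "PQWMKGN" -> "QWMKGN" -> "QWMKGN"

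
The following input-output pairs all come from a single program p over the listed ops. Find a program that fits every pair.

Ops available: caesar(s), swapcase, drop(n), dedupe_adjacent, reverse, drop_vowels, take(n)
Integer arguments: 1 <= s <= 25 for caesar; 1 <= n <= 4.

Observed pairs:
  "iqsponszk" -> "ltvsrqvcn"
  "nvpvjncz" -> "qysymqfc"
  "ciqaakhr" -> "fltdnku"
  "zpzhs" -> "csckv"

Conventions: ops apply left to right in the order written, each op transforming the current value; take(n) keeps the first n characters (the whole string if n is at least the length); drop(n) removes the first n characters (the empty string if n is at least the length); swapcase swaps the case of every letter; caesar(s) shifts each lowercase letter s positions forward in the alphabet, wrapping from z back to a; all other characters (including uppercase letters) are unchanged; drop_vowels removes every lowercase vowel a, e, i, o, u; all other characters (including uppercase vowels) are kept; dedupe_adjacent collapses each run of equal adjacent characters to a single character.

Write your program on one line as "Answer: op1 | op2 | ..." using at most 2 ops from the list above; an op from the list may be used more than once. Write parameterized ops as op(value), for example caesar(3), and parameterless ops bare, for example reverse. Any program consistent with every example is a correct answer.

caesar(3) | dedupe_adjacent

Check, running the answer program on each example:
  "iqsponszk" -> "ltvsrqvcn" -> "ltvsrqvcn"
  "nvpvjncz" -> "qysymqfc" -> "qysymqfc"
  "ciqaakhr" -> "fltddnku" -> "fltdnku"
  "zpzhs" -> "csckv" -> "csckv"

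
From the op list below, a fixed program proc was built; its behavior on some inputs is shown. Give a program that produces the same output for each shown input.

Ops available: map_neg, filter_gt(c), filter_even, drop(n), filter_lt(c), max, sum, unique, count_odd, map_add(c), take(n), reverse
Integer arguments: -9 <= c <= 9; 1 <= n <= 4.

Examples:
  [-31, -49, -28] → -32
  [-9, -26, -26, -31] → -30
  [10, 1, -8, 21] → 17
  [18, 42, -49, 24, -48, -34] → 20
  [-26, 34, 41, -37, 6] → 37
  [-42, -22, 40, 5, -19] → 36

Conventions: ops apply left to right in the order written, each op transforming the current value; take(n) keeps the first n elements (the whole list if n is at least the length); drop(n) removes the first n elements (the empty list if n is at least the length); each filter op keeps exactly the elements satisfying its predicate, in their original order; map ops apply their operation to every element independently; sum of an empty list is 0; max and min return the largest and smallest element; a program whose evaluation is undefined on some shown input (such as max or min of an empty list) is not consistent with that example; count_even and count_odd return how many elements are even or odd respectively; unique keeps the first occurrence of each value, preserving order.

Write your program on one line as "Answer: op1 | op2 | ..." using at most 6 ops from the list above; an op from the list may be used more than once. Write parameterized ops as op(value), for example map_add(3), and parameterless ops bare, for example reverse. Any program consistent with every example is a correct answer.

map_add(-4) | map_neg | drop(2) | map_neg | max

Check, running the answer program on each example:
  [-31, -49, -28] -> [-35, -53, -32] -> [35, 53, 32] -> [32] -> [-32] -> -32
  [-9, -26, -26, -31] -> [-13, -30, -30, -35] -> [13, 30, 30, 35] -> [30, 35] -> [-30, -35] -> -30
  [10, 1, -8, 21] -> [6, -3, -12, 17] -> [-6, 3, 12, -17] -> [12, -17] -> [-12, 17] -> 17
  [18, 42, -49, 24, -48, -34] -> [14, 38, -53, 20, -52, -38] -> [-14, -38, 53, -20, 52, 38] -> [53, -20, 52, 38] -> [-53, 20, -52, -38] -> 20
  [-26, 34, 41, -37, 6] -> [-30, 30, 37, -41, 2] -> [30, -30, -37, 41, -2] -> [-37, 41, -2] -> [37, -41, 2] -> 37
  [-42, -22, 40, 5, -19] -> [-46, -26, 36, 1, -23] -> [46, 26, -36, -1, 23] -> [-36, -1, 23] -> [36, 1, -23] -> 36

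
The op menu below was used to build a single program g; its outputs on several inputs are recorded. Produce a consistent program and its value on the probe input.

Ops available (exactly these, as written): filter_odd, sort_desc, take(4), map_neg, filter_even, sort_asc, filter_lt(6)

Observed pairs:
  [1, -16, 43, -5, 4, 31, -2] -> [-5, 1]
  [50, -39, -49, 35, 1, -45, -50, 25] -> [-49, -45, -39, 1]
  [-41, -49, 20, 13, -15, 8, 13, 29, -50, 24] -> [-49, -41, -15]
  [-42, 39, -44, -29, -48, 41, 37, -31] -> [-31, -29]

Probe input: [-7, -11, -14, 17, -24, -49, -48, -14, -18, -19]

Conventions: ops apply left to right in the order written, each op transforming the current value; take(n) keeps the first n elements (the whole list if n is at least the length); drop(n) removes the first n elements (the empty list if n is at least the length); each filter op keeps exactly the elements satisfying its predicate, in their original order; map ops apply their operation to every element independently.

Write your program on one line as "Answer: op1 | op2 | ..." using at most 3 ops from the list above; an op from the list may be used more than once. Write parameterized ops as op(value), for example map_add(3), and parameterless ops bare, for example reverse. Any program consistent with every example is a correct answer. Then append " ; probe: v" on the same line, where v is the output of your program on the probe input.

sort_asc | filter_odd | filter_lt(6) ; probe: [-49, -19, -11, -7]

Check, running the answer program on each example:
  [1, -16, 43, -5, 4, 31, -2] -> [-16, -5, -2, 1, 4, 31, 43] -> [-5, 1, 31, 43] -> [-5, 1]
  [50, -39, -49, 35, 1, -45, -50, 25] -> [-50, -49, -45, -39, 1, 25, 35, 50] -> [-49, -45, -39, 1, 25, 35] -> [-49, -45, -39, 1]
  [-41, -49, 20, 13, -15, 8, 13, 29, -50, 24] -> [-50, -49, -41, -15, 8, 13, 13, 20, 24, 29] -> [-49, -41, -15, 13, 13, 29] -> [-49, -41, -15]
  [-42, 39, -44, -29, -48, 41, 37, -31] -> [-48, -44, -42, -31, -29, 37, 39, 41] -> [-31, -29, 37, 39, 41] -> [-31, -29]
  probe: [-7, -11, -14, 17, -24, -49, -48, -14, -18, -19] -> [-49, -48, -24, -19, -18, -14, -14, -11, -7, 17] -> [-49, -19, -11, -7, 17] -> [-49, -19, -11, -7]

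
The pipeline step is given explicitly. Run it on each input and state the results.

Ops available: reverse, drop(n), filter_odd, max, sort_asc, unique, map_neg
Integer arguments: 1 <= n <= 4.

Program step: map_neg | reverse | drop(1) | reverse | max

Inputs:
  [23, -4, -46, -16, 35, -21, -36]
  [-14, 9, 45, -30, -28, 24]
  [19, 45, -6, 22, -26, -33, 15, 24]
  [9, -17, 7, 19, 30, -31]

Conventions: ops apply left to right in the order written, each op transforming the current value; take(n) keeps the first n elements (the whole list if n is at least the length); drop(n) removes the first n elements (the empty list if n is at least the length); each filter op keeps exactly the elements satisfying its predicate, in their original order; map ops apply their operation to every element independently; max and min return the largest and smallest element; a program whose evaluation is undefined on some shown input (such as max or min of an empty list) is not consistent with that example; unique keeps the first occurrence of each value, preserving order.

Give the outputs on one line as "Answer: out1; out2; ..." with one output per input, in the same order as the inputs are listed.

46; 30; 33; 17

Execution, op by op:
  [23, -4, -46, -16, 35, -21, -36] -> [-23, 4, 46, 16, -35, 21, 36] -> [36, 21, -35, 16, 46, 4, -23] -> [21, -35, 16, 46, 4, -23] -> [-23, 4, 46, 16, -35, 21] -> 46
  [-14, 9, 45, -30, -28, 24] -> [14, -9, -45, 30, 28, -24] -> [-24, 28, 30, -45, -9, 14] -> [28, 30, -45, -9, 14] -> [14, -9, -45, 30, 28] -> 30
  [19, 45, -6, 22, -26, -33, 15, 24] -> [-19, -45, 6, -22, 26, 33, -15, -24] -> [-24, -15, 33, 26, -22, 6, -45, -19] -> [-15, 33, 26, -22, 6, -45, -19] -> [-19, -45, 6, -22, 26, 33, -15] -> 33
  [9, -17, 7, 19, 30, -31] -> [-9, 17, -7, -19, -30, 31] -> [31, -30, -19, -7, 17, -9] -> [-30, -19, -7, 17, -9] -> [-9, 17, -7, -19, -30] -> 17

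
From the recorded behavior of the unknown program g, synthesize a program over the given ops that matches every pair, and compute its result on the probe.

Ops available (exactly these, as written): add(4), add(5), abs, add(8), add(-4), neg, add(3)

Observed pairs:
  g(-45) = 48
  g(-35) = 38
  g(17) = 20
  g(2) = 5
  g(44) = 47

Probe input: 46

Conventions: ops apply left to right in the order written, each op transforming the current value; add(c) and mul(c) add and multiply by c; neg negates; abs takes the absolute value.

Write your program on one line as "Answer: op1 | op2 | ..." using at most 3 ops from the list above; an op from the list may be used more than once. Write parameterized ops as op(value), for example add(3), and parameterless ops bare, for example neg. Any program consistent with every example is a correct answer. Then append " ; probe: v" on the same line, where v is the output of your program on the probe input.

neg | abs | add(3) ; probe: 49

Check, running the answer program on each example:
  -45 -> 45 -> 45 -> 48
  -35 -> 35 -> 35 -> 38
  17 -> -17 -> 17 -> 20
  2 -> -2 -> 2 -> 5
  44 -> -44 -> 44 -> 47
  probe: 46 -> -46 -> 46 -> 49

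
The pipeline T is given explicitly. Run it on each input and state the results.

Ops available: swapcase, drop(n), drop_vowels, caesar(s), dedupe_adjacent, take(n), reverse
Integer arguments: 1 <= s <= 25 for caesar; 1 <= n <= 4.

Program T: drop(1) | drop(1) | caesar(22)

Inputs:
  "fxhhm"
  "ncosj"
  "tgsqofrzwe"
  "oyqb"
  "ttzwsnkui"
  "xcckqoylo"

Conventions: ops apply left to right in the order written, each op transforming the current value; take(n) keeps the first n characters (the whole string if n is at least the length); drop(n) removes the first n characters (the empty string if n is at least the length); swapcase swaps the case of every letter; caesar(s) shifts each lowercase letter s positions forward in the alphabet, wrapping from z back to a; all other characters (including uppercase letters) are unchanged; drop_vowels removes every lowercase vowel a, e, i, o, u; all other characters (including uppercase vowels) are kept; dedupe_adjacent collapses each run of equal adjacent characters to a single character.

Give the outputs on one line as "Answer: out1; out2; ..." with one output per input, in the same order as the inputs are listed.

"ddi"; "kof"; "omkbnvsa"; "mx"; "vsojgqe"; "ygmkuhk"

Execution, op by op:
  "fxhhm" -> "xhhm" -> "hhm" -> "ddi"
  "ncosj" -> "cosj" -> "osj" -> "kof"
  "tgsqofrzwe" -> "gsqofrzwe" -> "sqofrzwe" -> "omkbnvsa"
  "oyqb" -> "yqb" -> "qb" -> "mx"
  "ttzwsnkui" -> "tzwsnkui" -> "zwsnkui" -> "vsojgqe"
  "xcckqoylo" -> "cckqoylo" -> "ckqoylo" -> "ygmkuhk"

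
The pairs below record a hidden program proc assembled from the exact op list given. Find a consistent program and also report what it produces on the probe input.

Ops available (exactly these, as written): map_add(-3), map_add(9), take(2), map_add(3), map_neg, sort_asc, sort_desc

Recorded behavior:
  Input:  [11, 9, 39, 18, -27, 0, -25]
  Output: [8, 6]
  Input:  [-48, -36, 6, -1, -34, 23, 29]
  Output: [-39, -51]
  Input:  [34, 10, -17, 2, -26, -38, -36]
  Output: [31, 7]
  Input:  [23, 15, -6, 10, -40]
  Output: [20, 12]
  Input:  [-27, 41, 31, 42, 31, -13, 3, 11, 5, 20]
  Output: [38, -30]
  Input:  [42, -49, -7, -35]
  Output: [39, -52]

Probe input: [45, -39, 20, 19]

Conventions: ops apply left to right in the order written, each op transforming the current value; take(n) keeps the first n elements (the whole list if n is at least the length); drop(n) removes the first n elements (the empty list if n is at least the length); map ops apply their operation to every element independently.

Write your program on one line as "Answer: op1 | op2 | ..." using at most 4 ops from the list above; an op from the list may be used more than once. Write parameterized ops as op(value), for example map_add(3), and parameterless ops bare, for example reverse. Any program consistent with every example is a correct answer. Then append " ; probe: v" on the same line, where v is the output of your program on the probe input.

take(2) | sort_desc | map_add(-3) ; probe: [42, -42]

Check, running the answer program on each example:
  [11, 9, 39, 18, -27, 0, -25] -> [11, 9] -> [11, 9] -> [8, 6]
  [-48, -36, 6, -1, -34, 23, 29] -> [-48, -36] -> [-36, -48] -> [-39, -51]
  [34, 10, -17, 2, -26, -38, -36] -> [34, 10] -> [34, 10] -> [31, 7]
  [23, 15, -6, 10, -40] -> [23, 15] -> [23, 15] -> [20, 12]
  [-27, 41, 31, 42, 31, -13, 3, 11, 5, 20] -> [-27, 41] -> [41, -27] -> [38, -30]
  [42, -49, -7, -35] -> [42, -49] -> [42, -49] -> [39, -52]
  probe: [45, -39, 20, 19] -> [45, -39] -> [45, -39] -> [42, -42]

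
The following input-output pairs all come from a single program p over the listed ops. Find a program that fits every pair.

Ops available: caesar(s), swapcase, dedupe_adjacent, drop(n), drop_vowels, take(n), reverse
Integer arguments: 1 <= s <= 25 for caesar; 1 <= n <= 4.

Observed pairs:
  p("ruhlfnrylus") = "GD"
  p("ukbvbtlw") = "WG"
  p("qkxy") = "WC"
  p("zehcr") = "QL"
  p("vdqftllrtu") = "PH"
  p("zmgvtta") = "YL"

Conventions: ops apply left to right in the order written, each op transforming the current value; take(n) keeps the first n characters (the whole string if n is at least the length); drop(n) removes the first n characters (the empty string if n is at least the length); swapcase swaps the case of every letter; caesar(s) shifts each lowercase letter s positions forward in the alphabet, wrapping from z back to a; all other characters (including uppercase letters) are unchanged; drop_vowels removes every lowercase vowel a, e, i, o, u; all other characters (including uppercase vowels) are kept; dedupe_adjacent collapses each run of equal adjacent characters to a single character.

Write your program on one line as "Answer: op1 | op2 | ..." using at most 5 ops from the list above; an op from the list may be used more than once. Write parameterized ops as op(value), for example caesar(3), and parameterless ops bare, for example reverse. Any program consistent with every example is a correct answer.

take(2) | caesar(12) | reverse | swapcase

Check, running the answer program on each example:
  "ruhlfnrylus" -> "ru" -> "dg" -> "gd" -> "GD"
  "ukbvbtlw" -> "uk" -> "gw" -> "wg" -> "WG"
  "qkxy" -> "qk" -> "cw" -> "wc" -> "WC"
  "zehcr" -> "ze" -> "lq" -> "ql" -> "QL"
  "vdqftllrtu" -> "vd" -> "hp" -> "ph" -> "PH"
  "zmgvtta" -> "zm" -> "ly" -> "yl" -> "YL"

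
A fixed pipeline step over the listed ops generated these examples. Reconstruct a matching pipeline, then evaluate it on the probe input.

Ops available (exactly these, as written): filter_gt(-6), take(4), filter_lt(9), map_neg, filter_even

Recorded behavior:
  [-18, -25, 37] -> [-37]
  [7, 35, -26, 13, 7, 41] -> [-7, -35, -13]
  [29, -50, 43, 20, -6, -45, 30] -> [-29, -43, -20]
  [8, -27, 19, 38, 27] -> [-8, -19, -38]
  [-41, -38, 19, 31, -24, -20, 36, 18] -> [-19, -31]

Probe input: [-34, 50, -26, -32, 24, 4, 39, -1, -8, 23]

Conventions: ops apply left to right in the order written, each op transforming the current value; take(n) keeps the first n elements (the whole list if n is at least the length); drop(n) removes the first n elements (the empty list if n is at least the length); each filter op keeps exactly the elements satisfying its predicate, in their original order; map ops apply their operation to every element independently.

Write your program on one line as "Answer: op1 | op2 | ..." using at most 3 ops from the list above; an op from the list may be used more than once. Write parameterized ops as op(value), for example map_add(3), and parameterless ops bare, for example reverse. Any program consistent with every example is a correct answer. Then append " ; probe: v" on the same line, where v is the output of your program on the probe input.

take(4) | filter_gt(-6) | map_neg ; probe: [-50]

Check, running the answer program on each example:
  [-18, -25, 37] -> [-18, -25, 37] -> [37] -> [-37]
  [7, 35, -26, 13, 7, 41] -> [7, 35, -26, 13] -> [7, 35, 13] -> [-7, -35, -13]
  [29, -50, 43, 20, -6, -45, 30] -> [29, -50, 43, 20] -> [29, 43, 20] -> [-29, -43, -20]
  [8, -27, 19, 38, 27] -> [8, -27, 19, 38] -> [8, 19, 38] -> [-8, -19, -38]
  [-41, -38, 19, 31, -24, -20, 36, 18] -> [-41, -38, 19, 31] -> [19, 31] -> [-19, -31]
  probe: [-34, 50, -26, -32, 24, 4, 39, -1, -8, 23] -> [-34, 50, -26, -32] -> [50] -> [-50]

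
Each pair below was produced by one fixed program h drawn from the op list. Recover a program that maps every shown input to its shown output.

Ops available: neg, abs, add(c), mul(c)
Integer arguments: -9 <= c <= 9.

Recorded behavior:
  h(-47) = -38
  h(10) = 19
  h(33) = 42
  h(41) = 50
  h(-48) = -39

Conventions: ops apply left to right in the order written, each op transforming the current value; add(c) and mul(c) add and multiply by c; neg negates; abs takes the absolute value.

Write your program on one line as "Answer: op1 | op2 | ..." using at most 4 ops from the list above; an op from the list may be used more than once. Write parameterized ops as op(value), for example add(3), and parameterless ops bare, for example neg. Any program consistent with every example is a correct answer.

add(-1) | add(6) | add(4)

Check, running the answer program on each example:
  -47 -> -48 -> -42 -> -38
  10 -> 9 -> 15 -> 19
  33 -> 32 -> 38 -> 42
  41 -> 40 -> 46 -> 50
  -48 -> -49 -> -43 -> -39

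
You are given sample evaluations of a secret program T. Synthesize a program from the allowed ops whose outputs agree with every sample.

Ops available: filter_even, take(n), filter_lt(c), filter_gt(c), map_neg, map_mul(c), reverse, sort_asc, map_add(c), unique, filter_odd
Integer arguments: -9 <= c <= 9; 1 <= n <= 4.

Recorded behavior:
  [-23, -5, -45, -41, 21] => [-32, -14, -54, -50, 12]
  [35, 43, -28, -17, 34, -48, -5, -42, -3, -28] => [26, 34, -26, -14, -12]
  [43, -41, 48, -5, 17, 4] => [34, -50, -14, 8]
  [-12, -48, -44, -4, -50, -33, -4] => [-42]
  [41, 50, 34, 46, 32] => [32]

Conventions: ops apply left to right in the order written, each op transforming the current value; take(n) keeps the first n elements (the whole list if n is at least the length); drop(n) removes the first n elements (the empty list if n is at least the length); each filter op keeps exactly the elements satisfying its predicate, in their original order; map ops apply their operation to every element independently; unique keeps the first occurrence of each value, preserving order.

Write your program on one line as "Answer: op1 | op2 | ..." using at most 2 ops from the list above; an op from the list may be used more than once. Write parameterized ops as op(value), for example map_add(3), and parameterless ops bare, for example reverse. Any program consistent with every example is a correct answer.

map_add(-9) | filter_even

Check, running the answer program on each example:
  [-23, -5, -45, -41, 21] -> [-32, -14, -54, -50, 12] -> [-32, -14, -54, -50, 12]
  [35, 43, -28, -17, 34, -48, -5, -42, -3, -28] -> [26, 34, -37, -26, 25, -57, -14, -51, -12, -37] -> [26, 34, -26, -14, -12]
  [43, -41, 48, -5, 17, 4] -> [34, -50, 39, -14, 8, -5] -> [34, -50, -14, 8]
  [-12, -48, -44, -4, -50, -33, -4] -> [-21, -57, -53, -13, -59, -42, -13] -> [-42]
  [41, 50, 34, 46, 32] -> [32, 41, 25, 37, 23] -> [32]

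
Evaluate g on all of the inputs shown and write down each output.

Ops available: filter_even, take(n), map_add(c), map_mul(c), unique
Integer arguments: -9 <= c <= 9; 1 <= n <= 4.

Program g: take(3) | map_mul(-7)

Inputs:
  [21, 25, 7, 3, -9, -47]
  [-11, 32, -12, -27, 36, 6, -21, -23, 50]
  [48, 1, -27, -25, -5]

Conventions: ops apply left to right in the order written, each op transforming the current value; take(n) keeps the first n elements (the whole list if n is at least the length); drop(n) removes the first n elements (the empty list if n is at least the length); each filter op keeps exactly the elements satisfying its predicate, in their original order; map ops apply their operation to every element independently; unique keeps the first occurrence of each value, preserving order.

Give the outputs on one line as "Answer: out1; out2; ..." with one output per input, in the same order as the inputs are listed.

[-147, -175, -49]; [77, -224, 84]; [-336, -7, 189]

Execution, op by op:
  [21, 25, 7, 3, -9, -47] -> [21, 25, 7] -> [-147, -175, -49]
  [-11, 32, -12, -27, 36, 6, -21, -23, 50] -> [-11, 32, -12] -> [77, -224, 84]
  [48, 1, -27, -25, -5] -> [48, 1, -27] -> [-336, -7, 189]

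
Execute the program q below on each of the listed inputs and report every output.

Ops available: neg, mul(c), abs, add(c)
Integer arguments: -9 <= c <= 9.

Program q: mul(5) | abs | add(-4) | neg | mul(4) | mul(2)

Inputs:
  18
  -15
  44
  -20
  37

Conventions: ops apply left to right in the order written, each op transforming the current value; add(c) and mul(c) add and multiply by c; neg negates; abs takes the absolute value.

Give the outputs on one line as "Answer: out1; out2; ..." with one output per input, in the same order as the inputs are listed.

Execution, op by op:
  18 -> 90 -> 90 -> 86 -> -86 -> -344 -> -688
  -15 -> -75 -> 75 -> 71 -> -71 -> -284 -> -568
  44 -> 220 -> 220 -> 216 -> -216 -> -864 -> -1728
  -20 -> -100 -> 100 -> 96 -> -96 -> -384 -> -768
  37 -> 185 -> 185 -> 181 -> -181 -> -724 -> -1448

-688; -568; -1728; -768; -1448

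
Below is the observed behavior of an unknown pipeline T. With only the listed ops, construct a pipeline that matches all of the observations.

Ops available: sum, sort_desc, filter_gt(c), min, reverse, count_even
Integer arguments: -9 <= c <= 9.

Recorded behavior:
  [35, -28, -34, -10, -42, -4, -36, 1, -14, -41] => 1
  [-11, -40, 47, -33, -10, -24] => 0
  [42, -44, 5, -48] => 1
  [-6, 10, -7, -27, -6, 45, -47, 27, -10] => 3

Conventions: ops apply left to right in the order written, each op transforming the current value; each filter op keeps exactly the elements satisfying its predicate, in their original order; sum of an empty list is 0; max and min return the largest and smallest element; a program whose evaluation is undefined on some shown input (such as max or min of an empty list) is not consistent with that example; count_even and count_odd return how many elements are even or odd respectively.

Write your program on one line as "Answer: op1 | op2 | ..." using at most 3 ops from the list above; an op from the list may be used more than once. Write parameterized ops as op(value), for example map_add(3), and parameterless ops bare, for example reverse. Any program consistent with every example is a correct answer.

reverse | filter_gt(-8) | count_even

Check, running the answer program on each example:
  [35, -28, -34, -10, -42, -4, -36, 1, -14, -41] -> [-41, -14, 1, -36, -4, -42, -10, -34, -28, 35] -> [1, -4, 35] -> 1
  [-11, -40, 47, -33, -10, -24] -> [-24, -10, -33, 47, -40, -11] -> [47] -> 0
  [42, -44, 5, -48] -> [-48, 5, -44, 42] -> [5, 42] -> 1
  [-6, 10, -7, -27, -6, 45, -47, 27, -10] -> [-10, 27, -47, 45, -6, -27, -7, 10, -6] -> [27, 45, -6, -7, 10, -6] -> 3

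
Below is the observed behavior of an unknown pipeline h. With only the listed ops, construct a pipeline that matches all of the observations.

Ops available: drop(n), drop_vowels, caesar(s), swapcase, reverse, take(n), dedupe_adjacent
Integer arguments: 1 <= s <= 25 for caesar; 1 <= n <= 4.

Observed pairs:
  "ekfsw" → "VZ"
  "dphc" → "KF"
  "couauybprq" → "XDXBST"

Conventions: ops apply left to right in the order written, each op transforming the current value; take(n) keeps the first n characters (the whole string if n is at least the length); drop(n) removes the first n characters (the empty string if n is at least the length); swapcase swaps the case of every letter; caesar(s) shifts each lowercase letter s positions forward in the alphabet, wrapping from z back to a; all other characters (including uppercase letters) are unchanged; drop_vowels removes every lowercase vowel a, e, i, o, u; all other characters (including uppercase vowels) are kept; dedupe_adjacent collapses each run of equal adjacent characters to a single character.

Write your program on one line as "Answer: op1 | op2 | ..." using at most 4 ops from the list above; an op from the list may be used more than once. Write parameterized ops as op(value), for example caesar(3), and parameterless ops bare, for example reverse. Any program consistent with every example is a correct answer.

drop(2) | caesar(3) | drop_vowels | swapcase

Check, running the answer program on each example:
  "ekfsw" -> "fsw" -> "ivz" -> "vz" -> "VZ"
  "dphc" -> "hc" -> "kf" -> "kf" -> "KF"
  "couauybprq" -> "uauybprq" -> "xdxbesut" -> "xdxbst" -> "XDXBST"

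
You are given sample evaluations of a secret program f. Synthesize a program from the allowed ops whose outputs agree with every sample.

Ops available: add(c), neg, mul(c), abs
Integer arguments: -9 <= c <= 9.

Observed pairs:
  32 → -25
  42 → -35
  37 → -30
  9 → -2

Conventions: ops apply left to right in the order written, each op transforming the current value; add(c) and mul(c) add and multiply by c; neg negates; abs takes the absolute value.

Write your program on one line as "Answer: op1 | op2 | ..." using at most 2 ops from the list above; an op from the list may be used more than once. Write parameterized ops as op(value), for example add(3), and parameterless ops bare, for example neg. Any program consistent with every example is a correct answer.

add(-7) | neg

Check, running the answer program on each example:
  32 -> 25 -> -25
  42 -> 35 -> -35
  37 -> 30 -> -30
  9 -> 2 -> -2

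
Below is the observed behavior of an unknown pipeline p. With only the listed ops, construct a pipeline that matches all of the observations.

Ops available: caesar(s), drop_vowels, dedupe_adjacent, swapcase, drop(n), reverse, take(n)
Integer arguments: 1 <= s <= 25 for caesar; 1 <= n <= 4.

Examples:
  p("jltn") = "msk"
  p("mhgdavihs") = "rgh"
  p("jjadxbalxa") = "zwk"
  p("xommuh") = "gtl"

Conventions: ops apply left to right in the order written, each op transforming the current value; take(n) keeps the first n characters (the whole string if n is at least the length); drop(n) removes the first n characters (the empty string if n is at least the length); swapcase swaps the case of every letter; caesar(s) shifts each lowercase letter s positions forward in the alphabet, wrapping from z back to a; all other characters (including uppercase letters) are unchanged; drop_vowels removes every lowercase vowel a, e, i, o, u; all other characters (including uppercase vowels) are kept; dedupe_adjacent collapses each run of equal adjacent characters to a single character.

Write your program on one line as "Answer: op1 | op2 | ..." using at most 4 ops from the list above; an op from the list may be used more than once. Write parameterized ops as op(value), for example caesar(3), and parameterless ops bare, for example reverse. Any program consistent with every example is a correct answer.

reverse | dedupe_adjacent | caesar(25) | take(3)

Check, running the answer program on each example:
  "jltn" -> "ntlj" -> "ntlj" -> "mski" -> "msk"
  "mhgdavihs" -> "shivadghm" -> "shivadghm" -> "rghuzcfgl" -> "rgh"
  "jjadxbalxa" -> "axlabxdajj" -> "axlabxdaj" -> "zwkzawczi" -> "zwk"
  "xommuh" -> "hummox" -> "humox" -> "gtlnw" -> "gtl"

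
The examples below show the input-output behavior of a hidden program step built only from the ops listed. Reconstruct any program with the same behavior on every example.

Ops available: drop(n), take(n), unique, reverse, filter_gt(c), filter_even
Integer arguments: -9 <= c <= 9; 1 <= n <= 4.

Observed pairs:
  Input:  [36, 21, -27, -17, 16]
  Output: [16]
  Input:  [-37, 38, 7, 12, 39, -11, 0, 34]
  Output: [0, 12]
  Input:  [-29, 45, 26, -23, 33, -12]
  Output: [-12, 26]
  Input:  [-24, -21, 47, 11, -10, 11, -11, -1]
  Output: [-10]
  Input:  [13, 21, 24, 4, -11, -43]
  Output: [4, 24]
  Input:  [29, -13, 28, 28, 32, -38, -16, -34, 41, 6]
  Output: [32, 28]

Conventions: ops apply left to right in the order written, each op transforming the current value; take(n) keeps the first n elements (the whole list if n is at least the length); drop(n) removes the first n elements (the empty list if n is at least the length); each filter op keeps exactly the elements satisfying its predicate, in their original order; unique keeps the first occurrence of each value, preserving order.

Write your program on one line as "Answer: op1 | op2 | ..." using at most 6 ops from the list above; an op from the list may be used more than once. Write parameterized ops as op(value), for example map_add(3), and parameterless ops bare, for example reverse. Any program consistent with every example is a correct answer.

unique | drop(2) | filter_even | take(2) | reverse

Check, running the answer program on each example:
  [36, 21, -27, -17, 16] -> [36, 21, -27, -17, 16] -> [-27, -17, 16] -> [16] -> [16] -> [16]
  [-37, 38, 7, 12, 39, -11, 0, 34] -> [-37, 38, 7, 12, 39, -11, 0, 34] -> [7, 12, 39, -11, 0, 34] -> [12, 0, 34] -> [12, 0] -> [0, 12]
  [-29, 45, 26, -23, 33, -12] -> [-29, 45, 26, -23, 33, -12] -> [26, -23, 33, -12] -> [26, -12] -> [26, -12] -> [-12, 26]
  [-24, -21, 47, 11, -10, 11, -11, -1] -> [-24, -21, 47, 11, -10, -11, -1] -> [47, 11, -10, -11, -1] -> [-10] -> [-10] -> [-10]
  [13, 21, 24, 4, -11, -43] -> [13, 21, 24, 4, -11, -43] -> [24, 4, -11, -43] -> [24, 4] -> [24, 4] -> [4, 24]
  [29, -13, 28, 28, 32, -38, -16, -34, 41, 6] -> [29, -13, 28, 32, -38, -16, -34, 41, 6] -> [28, 32, -38, -16, -34, 41, 6] -> [28, 32, -38, -16, -34, 6] -> [28, 32] -> [32, 28]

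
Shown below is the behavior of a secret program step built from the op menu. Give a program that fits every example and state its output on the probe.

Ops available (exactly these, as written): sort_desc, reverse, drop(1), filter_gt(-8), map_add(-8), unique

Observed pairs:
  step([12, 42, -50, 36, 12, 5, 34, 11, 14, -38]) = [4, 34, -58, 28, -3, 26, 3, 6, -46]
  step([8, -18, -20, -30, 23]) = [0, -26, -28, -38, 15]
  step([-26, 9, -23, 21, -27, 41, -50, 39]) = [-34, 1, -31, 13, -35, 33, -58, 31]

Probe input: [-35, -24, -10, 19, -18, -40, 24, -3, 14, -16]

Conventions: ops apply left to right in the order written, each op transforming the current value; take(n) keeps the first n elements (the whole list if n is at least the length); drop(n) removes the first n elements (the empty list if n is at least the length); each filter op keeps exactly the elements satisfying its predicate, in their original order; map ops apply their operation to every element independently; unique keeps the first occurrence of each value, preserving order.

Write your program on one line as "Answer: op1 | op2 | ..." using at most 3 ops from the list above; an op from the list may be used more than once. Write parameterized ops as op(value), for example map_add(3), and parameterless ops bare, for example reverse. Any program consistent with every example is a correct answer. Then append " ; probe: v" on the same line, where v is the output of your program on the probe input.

map_add(-8) | unique ; probe: [-43, -32, -18, 11, -26, -48, 16, -11, 6, -24]

Check, running the answer program on each example:
  [12, 42, -50, 36, 12, 5, 34, 11, 14, -38] -> [4, 34, -58, 28, 4, -3, 26, 3, 6, -46] -> [4, 34, -58, 28, -3, 26, 3, 6, -46]
  [8, -18, -20, -30, 23] -> [0, -26, -28, -38, 15] -> [0, -26, -28, -38, 15]
  [-26, 9, -23, 21, -27, 41, -50, 39] -> [-34, 1, -31, 13, -35, 33, -58, 31] -> [-34, 1, -31, 13, -35, 33, -58, 31]
  probe: [-35, -24, -10, 19, -18, -40, 24, -3, 14, -16] -> [-43, -32, -18, 11, -26, -48, 16, -11, 6, -24] -> [-43, -32, -18, 11, -26, -48, 16, -11, 6, -24]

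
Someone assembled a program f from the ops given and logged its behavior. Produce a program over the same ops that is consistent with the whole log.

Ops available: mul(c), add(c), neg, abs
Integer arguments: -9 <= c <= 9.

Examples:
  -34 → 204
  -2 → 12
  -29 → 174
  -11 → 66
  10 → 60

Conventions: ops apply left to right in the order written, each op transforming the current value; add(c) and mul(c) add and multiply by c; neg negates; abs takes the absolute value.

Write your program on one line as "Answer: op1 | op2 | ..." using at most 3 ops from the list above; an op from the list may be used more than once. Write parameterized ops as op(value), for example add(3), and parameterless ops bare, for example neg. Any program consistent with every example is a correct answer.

mul(-6) | abs

Check, running the answer program on each example:
  -34 -> 204 -> 204
  -2 -> 12 -> 12
  -29 -> 174 -> 174
  -11 -> 66 -> 66
  10 -> -60 -> 60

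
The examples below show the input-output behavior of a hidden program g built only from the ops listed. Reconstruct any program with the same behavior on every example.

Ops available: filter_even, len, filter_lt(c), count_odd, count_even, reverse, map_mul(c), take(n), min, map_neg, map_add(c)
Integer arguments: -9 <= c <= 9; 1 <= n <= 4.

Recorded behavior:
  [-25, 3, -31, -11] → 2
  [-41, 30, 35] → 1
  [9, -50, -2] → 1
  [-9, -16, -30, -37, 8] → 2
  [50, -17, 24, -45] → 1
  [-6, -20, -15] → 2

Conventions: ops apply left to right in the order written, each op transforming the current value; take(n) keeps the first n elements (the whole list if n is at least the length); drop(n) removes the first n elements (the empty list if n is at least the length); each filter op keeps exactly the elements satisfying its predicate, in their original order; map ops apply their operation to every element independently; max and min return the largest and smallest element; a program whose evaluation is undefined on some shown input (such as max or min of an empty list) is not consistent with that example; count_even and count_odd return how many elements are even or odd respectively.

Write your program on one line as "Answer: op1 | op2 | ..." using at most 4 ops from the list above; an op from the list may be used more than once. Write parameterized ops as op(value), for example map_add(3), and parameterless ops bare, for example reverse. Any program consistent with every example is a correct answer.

take(2) | filter_lt(7) | len

Check, running the answer program on each example:
  [-25, 3, -31, -11] -> [-25, 3] -> [-25, 3] -> 2
  [-41, 30, 35] -> [-41, 30] -> [-41] -> 1
  [9, -50, -2] -> [9, -50] -> [-50] -> 1
  [-9, -16, -30, -37, 8] -> [-9, -16] -> [-9, -16] -> 2
  [50, -17, 24, -45] -> [50, -17] -> [-17] -> 1
  [-6, -20, -15] -> [-6, -20] -> [-6, -20] -> 2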